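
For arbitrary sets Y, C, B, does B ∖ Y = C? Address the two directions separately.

(⊆) This inclusion fails. Take Y = ∅, C = ∅, B = {1}; then 1 ∈ B ∖ Y but 1 ∉ C.

(⊇) This inclusion fails. Take Y = ∅, C = {1}, B = ∅; then 1 ∈ C but 1 ∉ B ∖ Y.

(⊆) fails and (⊇) fails.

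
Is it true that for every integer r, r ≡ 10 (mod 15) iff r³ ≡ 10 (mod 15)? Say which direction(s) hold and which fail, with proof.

Equivalent; both directions hold.

[⇒] Suppose r ≡ 10 (mod 15). Write r = 15j + 10. Then (15j + 10)³ = 3375j³ + 6750j² + 4500j + 1000 = 15(225j³ + 450j² + 300j + 66) + 10, so r³ ≡ 10 (mod 15).

[⇐] Conversely, suppose r³ ≡ 10 (mod 15). The only residue r in {0, …, 14} with r³ ≡ 10 (mod 15) is r = 10, so r ≡ 10 (mod 15).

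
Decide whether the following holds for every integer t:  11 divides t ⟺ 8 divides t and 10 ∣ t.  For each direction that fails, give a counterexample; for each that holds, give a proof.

(⟹) This fails: take t = 11. Certainly 11 ∣ 11, but 8 ∤ 11.

(⟸) This fails: take t = 40. Both 8 ∣ 40 and 10 ∣ 40, yet 40 is not a multiple of 11 (since 40 = 3·11 + 7), so 11 ∤ 40.

Both directions fail.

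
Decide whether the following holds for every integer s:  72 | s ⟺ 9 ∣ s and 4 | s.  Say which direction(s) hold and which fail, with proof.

The forward direction holds; the converse fails.

(⇒) If 72 ∣ s, write s = 72q. Since 72 = 8·9, s = 9·(8q), so 9 ∣ s; and since 72 = 18·4, s = 4·(18q), so 4 ∣ s.

(⇐) This fails: take s = 36. Both 9 ∣ 36 and 4 ∣ 36, yet 36 is not a multiple of 72 (since 36 = 0·72 + 36), so 72 ∤ 36.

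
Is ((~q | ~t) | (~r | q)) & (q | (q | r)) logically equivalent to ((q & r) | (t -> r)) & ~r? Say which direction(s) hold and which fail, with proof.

Both directions fail.

(⇒) This fails. Under r = T, q = F, t = F, the left side is true but the right side is false.

(⇐) This fails. Under r = F, q = F, t = F, the left side is false but the right side is true.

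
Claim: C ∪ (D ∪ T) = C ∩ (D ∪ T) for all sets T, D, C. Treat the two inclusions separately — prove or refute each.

Only the reverse inclusion holds.

Forward inclusion. This inclusion fails. Take T = {1}, D = ∅, C = ∅; then 1 ∈ C ∪ (D ∪ T) but 1 ∉ C ∩ (D ∪ T).

Reverse inclusion. Let x ∈ C ∩ (D ∪ T). Then either x ∈ T ∩ C and x ∉ D; or x ∈ D ∩ C and x ∉ T; or x ∈ T ∩ D ∩ C. In each case x ∈ C ∪ (D ∪ T), so C ∩ (D ∪ T) ⊆ C ∪ (D ∪ T).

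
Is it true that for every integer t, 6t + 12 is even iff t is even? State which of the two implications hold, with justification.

(⇒) fails; (⇐) holds.

[⇐] Suppose t is even. Since 6 is even, 6t is even for every t, so 6t + 12 has the same parity as 12, which is even. Hence 6t + 12 is even.

[⇒] This fails: take t = 7. Then 6t + 12 = 54, which is even, yet t = 7 is odd, not even.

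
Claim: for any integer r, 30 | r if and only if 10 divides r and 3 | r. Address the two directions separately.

Forward direction. If 30 ∣ r, write r = 30q. Since 30 = 3·10, r = 10·(3q), so 10 ∣ r; and since 30 = 10·3, r = 3·(10q), so 3 ∣ r.

Converse. Suppose 10 ∣ r and 3 ∣ r. Any common multiple of 10 and 3 is a multiple of their lcm; here gcd(10, 3) = 1, so lcm(10, 3) = 10·3 = 30, so 30 ∣ r.

Equivalent; both directions hold.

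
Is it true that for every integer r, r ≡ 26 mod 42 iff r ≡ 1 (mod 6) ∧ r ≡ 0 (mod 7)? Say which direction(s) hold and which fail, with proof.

Neither direction holds.

(→) This fails: r = 26 gives 26 ≡ 26 (mod 42) but 26 ≡ 2 (mod 6), so the conjunction on the right does not hold.

(←) This fails: r = 7 satisfies both congruences on the right (7 ≡ 1 mod 6 and 7 ≡ 0 mod 7) yet 7 ≡ 7 (mod 42), not 26.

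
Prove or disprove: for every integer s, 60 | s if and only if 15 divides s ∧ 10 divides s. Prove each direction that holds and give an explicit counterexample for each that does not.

(⇒) If 60 ∣ s, write s = 60q. Since 60 = 4·15, s = 15·(4q), so 15 ∣ s; and since 60 = 6·10, s = 10·(6q), so 10 ∣ s.

(⇐) This fails: take s = 30. Both 15 ∣ 30 and 10 ∣ 30, yet 30 is not a multiple of 60 (since 30 = 0·60 + 30), so 60 ∤ 30.

Only the forward implication holds.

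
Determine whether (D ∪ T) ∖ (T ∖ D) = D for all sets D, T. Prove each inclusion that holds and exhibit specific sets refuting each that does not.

The two sets are equal.

Forward inclusion. Let x ∈ (D ∪ T) ∖ (T ∖ D). Then either x ∈ D and x ∉ T; or x ∈ D ∩ T. In each case x ∈ D, so (D ∪ T) ∖ (T ∖ D) ⊆ D.

Reverse inclusion. Let x ∈ D. Then either x ∈ D and x ∉ T; or x ∈ D ∩ T. In each case x ∈ (D ∪ T) ∖ (T ∖ D), so D ⊆ (D ∪ T) ∖ (T ∖ D).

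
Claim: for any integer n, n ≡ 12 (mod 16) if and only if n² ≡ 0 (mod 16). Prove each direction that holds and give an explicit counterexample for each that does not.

(→) Suppose n ≡ 12 (mod 16). Write n = 16j + 12. Then (16j + 12)² = 256j² + 384j + 144 = 16(16j² + 24j + 9) + 0, so n² ≡ 0 (mod 16).

(←) This fails: take n = 0. Then 0² = 0 ≡ 0 (mod 16), yet 0 ≡ 0 (mod 16), not 12.

(⇒) holds; (⇐) fails.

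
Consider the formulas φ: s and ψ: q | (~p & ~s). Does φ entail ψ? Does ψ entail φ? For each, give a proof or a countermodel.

Neither direction holds.

(⟹) This fails. Under p = F, q = F, s = T, the left side is true but the right side is false.

(⟸) This fails. Under p = F, q = F, s = F, the left side is false but the right side is true.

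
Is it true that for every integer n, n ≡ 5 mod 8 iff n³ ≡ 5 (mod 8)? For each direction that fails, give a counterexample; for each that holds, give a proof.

Both implications hold.

(←) Suppose n³ ≡ 5 (mod 8). The only residue r in {0, …, 7} with r³ ≡ 5 (mod 8) is r = 5, so n ≡ 5 (mod 8).

(→) Suppose n ≡ 5 mod 8. Write n = 8j + 5. Then (8j + 5)³ = 512j³ + 960j² + 600j + 125 = 8(64j³ + 120j² + 75j + 15) + 5, so n³ ≡ 5 (mod 8).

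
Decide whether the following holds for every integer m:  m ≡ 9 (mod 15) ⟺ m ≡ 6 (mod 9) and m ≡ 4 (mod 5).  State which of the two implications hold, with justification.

Forward direction. This fails: m = 9 gives 9 ≡ 9 (mod 15) but 9 ≡ 0 (mod 9), so the conjunction on the right does not hold.

Converse. If m ≡ 6 (mod 9) and m ≡ 4 (mod 5), then by the Chinese remainder theorem m ≡ 24 (mod 45). Since 24 ≡ 9 (mod 15) and 15 ∣ 45, we get m ≡ 9 (mod 15).

Only the converse holds.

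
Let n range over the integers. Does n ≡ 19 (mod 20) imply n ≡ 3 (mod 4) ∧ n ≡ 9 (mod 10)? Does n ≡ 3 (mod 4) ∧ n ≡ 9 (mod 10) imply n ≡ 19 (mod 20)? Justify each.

(⟸) If n ≡ 3 (mod 4) and n ≡ 9 (mod 10), then by the Chinese remainder theorem n ≡ 19 (mod 20). This is exactly n ≡ 19 (mod 20).

(⟹) Suppose n ≡ 19 (mod 20); write n = 20j + 19. Since 4 ∣ 20, reducing mod 4 gives n ≡ 19 ≡ 3 (mod 4); since 10 ∣ 20, reducing mod 10 gives n ≡ 19 ≡ 9 (mod 10).

Both directions hold.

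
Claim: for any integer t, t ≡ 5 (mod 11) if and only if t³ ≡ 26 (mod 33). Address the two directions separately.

Forward direction. This fails: take t = 16. Then 16 ≡ 5 (mod 11), but 16³ = 4096 ≡ 4 (mod 33), not 26.

Converse. The residues r modulo 33 with r³ ≡ 26 (mod 33) are exactly {5}, and each is ≡ 5 (mod 11).

The forward direction fails; the converse holds.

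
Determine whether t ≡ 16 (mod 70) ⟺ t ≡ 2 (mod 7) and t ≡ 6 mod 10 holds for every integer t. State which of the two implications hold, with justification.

Both directions hold.

[⇒] Suppose t ≡ 16 (mod 70); write t = 70j + 16. Since 7 ∣ 70, reducing mod 7 gives t ≡ 16 ≡ 2 (mod 7); since 10 ∣ 70, reducing mod 10 gives t ≡ 16 ≡ 6 (mod 10).

[⇐] Conversely, if t ≡ 2 (mod 7) and t ≡ 6 (mod 10), then by the Chinese remainder theorem t ≡ 16 (mod 70). This is exactly t ≡ 16 (mod 70).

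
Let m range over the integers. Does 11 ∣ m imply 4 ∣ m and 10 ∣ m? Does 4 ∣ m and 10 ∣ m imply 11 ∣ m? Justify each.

(⇒) fails and (⇐) fails.

(⟹) This fails: take m = 11. Certainly 11 ∣ 11, but 4 ∤ 11.

(⟸) This fails: take m = 20. Both 4 ∣ 20 and 10 ∣ 20, yet 20 is not a multiple of 11 (since 20 = 1·11 + 9), so 11 ∤ 20.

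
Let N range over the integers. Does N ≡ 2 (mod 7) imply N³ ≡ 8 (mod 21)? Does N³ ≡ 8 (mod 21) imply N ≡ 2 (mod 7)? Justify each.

(⇒) This fails: take N = 9. Then 9 ≡ 2 (mod 7), but 9³ = 729 ≡ 15 (mod 21), not 8.

(⇐) This fails: take N = 8. Then 8³ = 512 ≡ 8 (mod 21), yet 8 ≡ 1 (mod 7), not 2.

Neither direction holds.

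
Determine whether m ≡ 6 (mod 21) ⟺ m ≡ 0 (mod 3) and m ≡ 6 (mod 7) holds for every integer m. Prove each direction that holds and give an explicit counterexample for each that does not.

(⟹) Suppose m ≡ 6 (mod 21); write m = 21j + 6. Since 3 ∣ 21, reducing mod 3 gives m ≡ 6 ≡ 0 (mod 3); since 7 ∣ 21, reducing mod 7 gives m ≡ 6 (mod 7).

(⟸) Conversely, if m ≡ 0 (mod 3) and m ≡ 6 (mod 7), then by the Chinese remainder theorem m ≡ 6 (mod 21). This is exactly m ≡ 6 (mod 21).

Both directions hold.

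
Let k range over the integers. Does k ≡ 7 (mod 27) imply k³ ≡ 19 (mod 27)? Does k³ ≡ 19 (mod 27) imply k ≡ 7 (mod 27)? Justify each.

(⟸) This fails: take k = 16. Then 16³ = 4096 ≡ 19 (mod 27), yet 16 ≡ 16 (mod 27), not 7.

(⟹) Suppose k ≡ 7 (mod 27). Write k = 27j + 7. Then (27j + 7)³ = 19683j³ + 15309j² + 3969j + 343 = 27(729j³ + 567j² + 147j + 12) + 19, so k³ ≡ 19 (mod 27).

Only the forward implication holds.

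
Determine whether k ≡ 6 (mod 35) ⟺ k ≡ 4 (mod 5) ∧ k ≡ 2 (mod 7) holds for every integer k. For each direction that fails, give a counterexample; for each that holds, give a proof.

Both directions fail.

(→) This fails: k = 6 gives 6 ≡ 6 (mod 35) but 6 ≡ 1 (mod 5), so the conjunction on the right does not hold.

(←) This fails: k = 9 satisfies both congruences on the right (9 ≡ 4 mod 5 and 9 ≡ 2 mod 7) yet 9 ≡ 9 (mod 35), not 6.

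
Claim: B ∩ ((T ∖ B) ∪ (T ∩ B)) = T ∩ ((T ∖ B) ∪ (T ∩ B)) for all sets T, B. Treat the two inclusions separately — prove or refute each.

The sets are not equal: only the forward inclusion holds.

(⊇) This inclusion fails. Take T = {1}, B = ∅; then 1 ∈ T ∩ ((T ∖ B) ∪ (T ∩ B)) but 1 ∉ B ∩ ((T ∖ B) ∪ (T ∩ B)).

(⊆) Let x ∈ B ∩ ((T ∖ B) ∪ (T ∩ B)). Then x ∈ T ∩ B, from which x ∈ T ∩ ((T ∖ B) ∪ (T ∩ B)).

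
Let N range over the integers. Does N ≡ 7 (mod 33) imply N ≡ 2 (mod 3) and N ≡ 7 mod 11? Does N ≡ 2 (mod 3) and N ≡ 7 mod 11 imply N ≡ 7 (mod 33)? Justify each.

(⇒) This fails: N = 7 gives 7 ≡ 7 (mod 33) but 7 ≡ 1 (mod 3), so the conjunction on the right does not hold.

(⇐) This fails: N = 29 satisfies both congruences on the right (29 ≡ 2 mod 3 and 29 ≡ 7 mod 11) yet 29 ≡ 29 (mod 33), not 7.

Both directions fail.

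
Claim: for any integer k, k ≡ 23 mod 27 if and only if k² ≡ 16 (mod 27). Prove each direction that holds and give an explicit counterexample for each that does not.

Forward direction. Suppose k ≡ 23 mod 27. Write k = 27j + 23. Then (27j + 23)² = 729j² + 1242j + 529 = 27(27j² + 46j + 19) + 16, so k² ≡ 16 (mod 27).

Converse. This fails: take k = 4. Then 4² = 16 ≡ 16 (mod 27), yet 4 ≡ 4 (mod 27), not 23.

Only the forward implication holds.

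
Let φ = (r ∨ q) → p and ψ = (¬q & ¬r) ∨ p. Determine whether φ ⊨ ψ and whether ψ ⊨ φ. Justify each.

(⟹) Assume the antecedent. If p is true, (¬q & ¬r) ∨ p reduces to true regardless of the other variables. If p is false, the antecedent forces (r = F, p = F, q = F), and (¬q & ¬r) ∨ p holds there. Either way (¬q & ¬r) ∨ p holds.

(⟸) Assume the antecedent. If p is true, (r ∨ q) → p reduces to true regardless of the other variables. If p is false, the antecedent forces (r = F, p = F, q = F), and (r ∨ q) → p holds there. Either way (r ∨ q) → p holds.

Both directions hold.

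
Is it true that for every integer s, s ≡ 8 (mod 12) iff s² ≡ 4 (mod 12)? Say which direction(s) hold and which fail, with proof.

Not equivalent: only (⇒) holds.

[⇒] Suppose s ≡ 8 (mod 12). Write s = 12j + 8. Then (12j + 8)² = 144j² + 192j + 64 = 12(12j² + 16j + 5) + 4, so s² ≡ 4 (mod 12).

[⇐] This fails: take s = 2. Then 2² = 4 ≡ 4 (mod 12), yet 2 ≡ 2 (mod 12), not 8.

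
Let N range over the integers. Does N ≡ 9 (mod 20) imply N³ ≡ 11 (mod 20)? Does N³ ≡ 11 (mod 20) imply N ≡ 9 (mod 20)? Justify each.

Both directions fail.

[⇒] This fails: take N = 9. Then 9 ≡ 9 (mod 20), but 9³ = 729 ≡ 9 (mod 20), not 11.

[⇐] This fails: take N = 11. Then 11³ = 1331 ≡ 11 (mod 20), yet 11 ≡ 11 (mod 20), not 9.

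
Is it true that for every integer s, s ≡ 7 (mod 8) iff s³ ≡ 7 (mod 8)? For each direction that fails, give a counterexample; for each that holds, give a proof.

[⇒] Suppose s ≡ 7 (mod 8). Write s = 8j + 7. Then (8j + 7)³ = 512j³ + 1344j² + 1176j + 343 = 8(64j³ + 168j² + 147j + 42) + 7, so s³ ≡ 7 (mod 8).

[⇐] For the converse, argue contrapositively. If s ≢ 7 (mod 8), then s is congruent to one of 0, 1, 2, 3, 4, 5, 6 modulo 8, and these give s³ ≡ 0, 1, 0, 3, 0, 5, 0 respectively — never 7.

Both implications hold.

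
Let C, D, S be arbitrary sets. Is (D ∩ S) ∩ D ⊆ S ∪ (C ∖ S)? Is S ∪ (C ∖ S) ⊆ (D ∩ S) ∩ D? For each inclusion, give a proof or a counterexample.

(⊆) Let x ∈ (D ∩ S) ∩ D. Then either x ∈ D ∩ S and x ∉ C; or x ∈ C ∩ D ∩ S. In each case x ∈ S ∪ (C ∖ S), so (D ∩ S) ∩ D ⊆ S ∪ (C ∖ S).

(⊇) This inclusion fails. Take C = {1}, D = ∅, S = ∅; then 1 ∈ S ∪ (C ∖ S) but 1 ∉ (D ∩ S) ∩ D.

Only the forward inclusion holds.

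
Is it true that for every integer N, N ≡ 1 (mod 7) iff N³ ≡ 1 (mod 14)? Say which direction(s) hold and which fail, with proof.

(⟹) This fails: take N = 8. Then 8 ≡ 1 (mod 7), but 8³ = 512 ≡ 8 (mod 14), not 1.

(⟸) This fails: take N = 9. Then 9³ = 729 ≡ 1 (mod 14), yet 9 ≡ 2 (mod 7), not 1.

Neither direction holds.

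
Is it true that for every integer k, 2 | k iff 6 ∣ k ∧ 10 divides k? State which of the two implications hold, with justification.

(⇒) fails; (⇐) holds.

(⇒) This fails: take k = 2. Certainly 2 ∣ 2, but 6 ∤ 2.

(⇐) Suppose 6 ∣ k and 10 ∣ k. Any common multiple of 6 and 10 is a multiple of their lcm; here lcm(6, 10) = 6·10/gcd(6, 10) = 60/2 = 30, so 30 ∣ k. Since 2 ∣ 30, it follows that 2 ∣ k.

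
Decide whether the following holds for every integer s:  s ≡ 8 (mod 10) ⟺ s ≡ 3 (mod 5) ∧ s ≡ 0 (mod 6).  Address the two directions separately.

(⇒) This fails: s = 8 gives 8 ≡ 8 (mod 10) but 8 ≡ 2 (mod 6), so the conjunction on the right does not hold.

(⇐) Conversely, if s ≡ 3 (mod 5) and s ≡ 0 (mod 6), then by the Chinese remainder theorem s ≡ 18 (mod 30). Since 18 ≡ 8 (mod 10) and 10 ∣ 30, we get s ≡ 8 (mod 10).

The forward direction fails; the converse holds.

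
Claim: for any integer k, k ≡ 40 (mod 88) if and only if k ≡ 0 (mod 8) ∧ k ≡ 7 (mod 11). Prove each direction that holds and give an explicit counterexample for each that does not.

Equivalent; both directions hold.

(←) If k ≡ 0 (mod 8) and k ≡ 7 (mod 11), then by the Chinese remainder theorem k ≡ 40 (mod 88). This is exactly k ≡ 40 (mod 88).

(→) Suppose k ≡ 40 (mod 88); write k = 88j + 40. Since 8 ∣ 88, reducing mod 8 gives k ≡ 40 ≡ 0 (mod 8); since 11 ∣ 88, reducing mod 11 gives k ≡ 40 ≡ 7 (mod 11).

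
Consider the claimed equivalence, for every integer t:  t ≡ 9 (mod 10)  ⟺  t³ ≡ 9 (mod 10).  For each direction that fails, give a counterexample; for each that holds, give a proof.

(→) Suppose t ≡ 9 (mod 10). Write t = 10j + 9. Then (10j + 9)³ = 1000j³ + 2700j² + 2430j + 729 = 10(100j³ + 270j² + 243j + 72) + 9, so t³ ≡ 9 (mod 10).

(←) For the converse, argue contrapositively. If t ≢ 9 (mod 10), then t is congruent to one of 0, 1, 2, 3, 4, 5, 6, 7, 8 modulo 10, and these give t³ ≡ 0, 1, 8, 7, 4, 5, 6, 3, 2 respectively — never 9.

Both directions hold.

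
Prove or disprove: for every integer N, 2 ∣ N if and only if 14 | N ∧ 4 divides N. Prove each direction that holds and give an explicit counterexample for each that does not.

Only the reverse direction holds.

(⟹) This fails: take N = 2. Certainly 2 ∣ 2, but 14 ∤ 2.

(⟸) Suppose 14 ∣ N and 4 ∣ N. Any common multiple of 14 and 4 is a multiple of their lcm; here lcm(14, 4) = 14·4/gcd(14, 4) = 56/2 = 28, so 28 ∣ N. Since 2 ∣ 28, it follows that 2 ∣ N.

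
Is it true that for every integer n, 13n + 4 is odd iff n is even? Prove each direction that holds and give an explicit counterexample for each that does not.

(⇒) fails and (⇐) fails.

[⇒] This fails: n = 7 gives 13n + 4 = 95, which is odd, but 7 is odd, not even.

[⇐] This also fails: n = 0 is even, but 13n + 4 = 4 is even, not odd.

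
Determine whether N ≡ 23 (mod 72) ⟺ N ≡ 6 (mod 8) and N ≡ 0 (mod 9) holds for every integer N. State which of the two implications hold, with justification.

[⇒] This fails: N = 23 gives 23 ≡ 23 (mod 72) but 23 ≡ 7 (mod 8), so the conjunction on the right does not hold.

[⇐] This fails: N = 54 satisfies both congruences on the right (54 ≡ 6 mod 8 and 54 ≡ 0 mod 9) yet 54 ≡ 54 (mod 72), not 23.

Neither implication holds.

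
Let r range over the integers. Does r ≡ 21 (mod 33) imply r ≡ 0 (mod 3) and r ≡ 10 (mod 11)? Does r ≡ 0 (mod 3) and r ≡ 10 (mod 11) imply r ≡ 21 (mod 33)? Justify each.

Forward direction. Suppose r ≡ 21 (mod 33); write r = 33j + 21. Since 3 ∣ 33, reducing mod 3 gives r ≡ 21 ≡ 0 (mod 3); since 11 ∣ 33, reducing mod 11 gives r ≡ 21 ≡ 10 (mod 11).

Converse. If r ≡ 0 (mod 3) and r ≡ 10 (mod 11), then by the Chinese remainder theorem r ≡ 21 (mod 33). This is exactly r ≡ 21 (mod 33).

Both implications hold.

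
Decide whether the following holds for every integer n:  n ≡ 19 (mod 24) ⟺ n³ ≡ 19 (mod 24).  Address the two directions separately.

(⇒) Suppose n ≡ 19 (mod 24). Write n = 24j + 19. Then (24j + 19)³ = 13824j³ + 32832j² + 25992j + 6859 = 24(576j³ + 1368j² + 1083j + 285) + 19, so n³ ≡ 19 (mod 24).

(⇐) Conversely, suppose n³ ≡ 19 (mod 24). The only residue r in {0, …, 23} with r³ ≡ 19 (mod 24) is r = 19, so n ≡ 19 (mod 24).

Both directions hold; the statement is true.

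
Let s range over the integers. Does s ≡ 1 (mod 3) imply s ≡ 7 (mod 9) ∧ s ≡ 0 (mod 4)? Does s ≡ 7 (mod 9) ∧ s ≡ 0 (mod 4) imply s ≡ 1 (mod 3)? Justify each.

Only the reverse direction holds.

(⇒) This fails: s = 1 gives 1 ≡ 1 (mod 3) but 1 ≡ 1 (mod 9), so the conjunction on the right does not hold.

(⇐) Conversely, if s ≡ 7 (mod 9) and s ≡ 0 (mod 4), then by the Chinese remainder theorem s ≡ 16 (mod 36). Since 16 ≡ 1 (mod 3) and 3 ∣ 36, we get s ≡ 1 (mod 3).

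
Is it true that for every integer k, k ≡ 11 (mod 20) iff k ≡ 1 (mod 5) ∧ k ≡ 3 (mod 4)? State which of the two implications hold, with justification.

Equivalent; both directions hold.

(⇒) Suppose k ≡ 11 (mod 20); write k = 20j + 11. Since 5 ∣ 20, reducing mod 5 gives k ≡ 11 ≡ 1 (mod 5); since 4 ∣ 20, reducing mod 4 gives k ≡ 11 ≡ 3 (mod 4).

(⇐) Conversely, if k ≡ 1 (mod 5) and k ≡ 3 (mod 4), then by the Chinese remainder theorem k ≡ 11 (mod 20). This is exactly k ≡ 11 (mod 20).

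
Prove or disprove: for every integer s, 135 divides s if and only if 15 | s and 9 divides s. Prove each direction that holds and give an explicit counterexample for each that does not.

(⇒) holds; (⇐) fails.

(⇐) This fails: take s = 45. Both 15 ∣ 45 and 9 ∣ 45, yet 45 is not a multiple of 135 (since 45 = 0·135 + 45), so 135 ∤ 45.

(⇒) If 135 ∣ s, write s = 135q. Since 135 = 9·15, s = 15·(9q), so 15 ∣ s; and since 135 = 15·9, s = 9·(15q), so 9 ∣ s.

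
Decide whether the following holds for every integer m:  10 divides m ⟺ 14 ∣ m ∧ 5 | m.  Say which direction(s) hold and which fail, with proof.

Not equivalent: only (⇐) holds.

(⟹) This fails: take m = 10. Certainly 10 ∣ 10, but 14 ∤ 10.

(⟸) Suppose 14 ∣ m and 5 ∣ m. Any common multiple of 14 and 5 is a multiple of their lcm; here gcd(14, 5) = 1, so lcm(14, 5) = 14·5 = 70, so 70 ∣ m. Since 10 ∣ 70, it follows that 10 ∣ m.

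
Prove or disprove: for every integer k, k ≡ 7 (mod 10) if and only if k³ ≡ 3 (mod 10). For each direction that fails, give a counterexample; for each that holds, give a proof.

(⟹) Suppose k ≡ 7 (mod 10). Write k = 10j + 7. Then (10j + 7)³ = 1000j³ + 2100j² + 1470j + 343 = 10(100j³ + 210j² + 147j + 34) + 3, so k³ ≡ 3 (mod 10).

(⟸) Conversely, suppose k³ ≡ 3 (mod 10). The only residue r in {0, …, 9} with r³ ≡ 3 (mod 10) is r = 7, so k ≡ 7 (mod 10).

Both directions hold; the statement is true.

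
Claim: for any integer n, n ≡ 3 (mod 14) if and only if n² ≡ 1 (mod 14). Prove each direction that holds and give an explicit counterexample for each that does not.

(⇒) fails and (⇐) fails.

Forward direction. This fails: take n = 3. Then 3 ≡ 3 (mod 14), but 3² = 9 ≡ 9 (mod 14), not 1.

Converse. This fails: take n = 1. Then 1² = 1 ≡ 1 (mod 14), yet 1 ≡ 1 (mod 14), not 3.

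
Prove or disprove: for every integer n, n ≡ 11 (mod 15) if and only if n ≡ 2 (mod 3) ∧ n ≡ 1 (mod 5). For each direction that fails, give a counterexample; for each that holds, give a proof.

Forward direction. Suppose n ≡ 11 (mod 15); write n = 15j + 11. Since 3 ∣ 15, reducing mod 3 gives n ≡ 11 ≡ 2 (mod 3); since 5 ∣ 15, reducing mod 5 gives n ≡ 11 ≡ 1 (mod 5).

Converse. If n ≡ 2 (mod 3) and n ≡ 1 (mod 5), then by the Chinese remainder theorem n ≡ 11 (mod 15). This is exactly n ≡ 11 (mod 15).

Both directions hold.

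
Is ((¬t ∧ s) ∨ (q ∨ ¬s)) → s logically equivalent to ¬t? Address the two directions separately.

Forward direction. This fails. Under t = T, q = F, s = T, the left side is true but the right side is false.

Converse. This fails. Under t = F, q = F, s = F, the left side is false but the right side is true.

(⇒) fails and (⇐) fails.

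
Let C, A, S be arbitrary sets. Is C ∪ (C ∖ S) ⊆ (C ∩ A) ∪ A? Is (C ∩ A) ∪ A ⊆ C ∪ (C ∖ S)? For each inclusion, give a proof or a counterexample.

Neither inclusion holds.

(⊆) This inclusion fails. Take C = {1}, A = ∅, S = ∅; then 1 ∈ C ∪ (C ∖ S) but 1 ∉ (C ∩ A) ∪ A.

(⊇) This inclusion fails. Take C = ∅, A = {1}, S = ∅; then 1 ∈ (C ∩ A) ∪ A but 1 ∉ C ∪ (C ∖ S).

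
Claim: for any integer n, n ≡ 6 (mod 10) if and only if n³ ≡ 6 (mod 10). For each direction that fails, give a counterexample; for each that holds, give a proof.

The biconditional holds.

Forward direction. Suppose n ≡ 6 (mod 10). Write n = 10j + 6. Then (10j + 6)³ = 1000j³ + 1800j² + 1080j + 216 = 10(100j³ + 180j² + 108j + 21) + 6, so n³ ≡ 6 (mod 10).

Converse. For the converse, argue contrapositively. If n ≢ 6 (mod 10), then n is congruent to one of 0, 1, 2, 3, 4, 5, 7, 8, 9 modulo 10, and these give n³ ≡ 0, 1, 8, 7, 4, 5, 3, 2, 9 respectively — never 6.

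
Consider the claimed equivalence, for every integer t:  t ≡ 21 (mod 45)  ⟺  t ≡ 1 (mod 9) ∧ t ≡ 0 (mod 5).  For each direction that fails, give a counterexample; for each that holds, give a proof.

Both directions fail.

(⇒) This fails: t = 21 gives 21 ≡ 21 (mod 45) but 21 ≡ 3 (mod 9), so the conjunction on the right does not hold.

(⇐) This fails: t = 10 satisfies both congruences on the right (10 ≡ 1 mod 9 and 10 ≡ 0 mod 5) yet 10 ≡ 10 (mod 45), not 21.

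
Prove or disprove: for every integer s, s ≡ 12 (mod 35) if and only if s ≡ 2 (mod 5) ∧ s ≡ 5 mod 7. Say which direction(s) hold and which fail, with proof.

Both directions hold; the statement is true.

[⇒] Suppose s ≡ 12 (mod 35); write s = 35j + 12. Since 5 ∣ 35, reducing mod 5 gives s ≡ 12 ≡ 2 (mod 5); since 7 ∣ 35, reducing mod 7 gives s ≡ 12 ≡ 5 (mod 7).

[⇐] Conversely, if s ≡ 2 (mod 5) and s ≡ 5 (mod 7), then by the Chinese remainder theorem s ≡ 12 (mod 35). This is exactly s ≡ 12 (mod 35).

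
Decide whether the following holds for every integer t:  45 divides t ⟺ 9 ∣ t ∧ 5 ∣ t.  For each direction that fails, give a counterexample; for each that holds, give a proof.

Equivalent; both directions hold.

(→) If 45 ∣ t, write t = 45q. Since 45 = 5·9, t = 9·(5q), so 9 ∣ t; and since 45 = 9·5, t = 5·(9q), so 5 ∣ t.

(←) Suppose 9 ∣ t and 5 ∣ t. Any common multiple of 9 and 5 is a multiple of their lcm; here gcd(9, 5) = 1, so lcm(9, 5) = 9·5 = 45, so 45 ∣ t.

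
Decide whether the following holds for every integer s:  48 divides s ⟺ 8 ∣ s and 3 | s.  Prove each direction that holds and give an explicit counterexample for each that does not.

(⇒) If 48 ∣ s, write s = 48q. Since 48 = 6·8, s = 8·(6q), so 8 ∣ s; and since 48 = 16·3, s = 3·(16q), so 3 ∣ s.

(⇐) This fails: take s = 24. Both 8 ∣ 24 and 3 ∣ 24, yet 24 is not a multiple of 48 (since 24 = 0·48 + 24), so 48 ∤ 24.

(⇒) holds; (⇐) fails.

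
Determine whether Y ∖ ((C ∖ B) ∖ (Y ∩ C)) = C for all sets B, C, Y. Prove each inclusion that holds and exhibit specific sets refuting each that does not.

(⊆) This inclusion fails. Take B = ∅, C = ∅, Y = {1}; then 1 ∈ Y ∖ ((C ∖ B) ∖ (Y ∩ C)) but 1 ∉ C.

(⊇) This inclusion fails. Take B = ∅, C = {1}, Y = ∅; then 1 ∈ C but 1 ∉ Y ∖ ((C ∖ B) ∖ (Y ∩ C)).

Both inclusions fail.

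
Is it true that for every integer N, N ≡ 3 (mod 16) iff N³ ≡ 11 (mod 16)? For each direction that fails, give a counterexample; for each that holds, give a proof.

(→) Suppose N ≡ 3 (mod 16). Write N = 16j + 3. Then (16j + 3)³ = 4096j³ + 2304j² + 432j + 27 = 16(256j³ + 144j² + 27j + 1) + 11, so N³ ≡ 11 (mod 16).

(←) Conversely, suppose N³ ≡ 11 (mod 16). The only residue r in {0, …, 15} with r³ ≡ 11 (mod 16) is r = 3, so N ≡ 3 (mod 16).

The biconditional holds.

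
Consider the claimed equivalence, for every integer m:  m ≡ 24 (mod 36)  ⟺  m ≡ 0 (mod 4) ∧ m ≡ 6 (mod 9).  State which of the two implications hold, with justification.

(→) Suppose m ≡ 24 (mod 36); write m = 36j + 24. Since 4 ∣ 36, reducing mod 4 gives m ≡ 24 ≡ 0 (mod 4); since 9 ∣ 36, reducing mod 9 gives m ≡ 24 ≡ 6 (mod 9).

(←) Conversely, if m ≡ 0 (mod 4) and m ≡ 6 (mod 9), then by the Chinese remainder theorem m ≡ 24 (mod 36). This is exactly m ≡ 24 (mod 36).

Both directions hold; the statement is true.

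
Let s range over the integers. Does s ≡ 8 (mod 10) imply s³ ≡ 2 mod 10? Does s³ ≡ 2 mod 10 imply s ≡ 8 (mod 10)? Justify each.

Equivalent; both directions hold.

(→) Suppose s ≡ 8 (mod 10). Write s = 10j + 8. Then (10j + 8)³ = 1000j³ + 2400j² + 1920j + 512 = 10(100j³ + 240j² + 192j + 51) + 2, so s³ ≡ 2 (mod 10).

(←) For the converse, argue contrapositively. If s ≢ 8 (mod 10), then s is congruent to one of 0, 1, 2, 3, 4, 5, 6, 7, 9 modulo 10, and these give s³ ≡ 0, 1, 8, 7, 4, 5, 6, 3, 9 respectively — never 2.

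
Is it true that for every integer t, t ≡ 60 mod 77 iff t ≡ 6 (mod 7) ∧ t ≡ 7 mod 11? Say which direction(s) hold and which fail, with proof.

[⇒] This fails: t = 60 gives 60 ≡ 60 (mod 77) but 60 ≡ 4 (mod 7), so the conjunction on the right does not hold.

[⇐] This fails: t = 62 satisfies both congruences on the right (62 ≡ 6 mod 7 and 62 ≡ 7 mod 11) yet 62 ≡ 62 (mod 77), not 60.

(⇒) fails and (⇐) fails.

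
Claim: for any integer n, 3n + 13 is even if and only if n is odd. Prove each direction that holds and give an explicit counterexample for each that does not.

(⇒) Suppose 3n + 13 is even. Since 3 is odd, 3n and n have the same parity, so 3n + 13 ≡ n + 13 (mod 2). As 13 is odd, 3n + 13 is even exactly when n is odd. Thus n is odd.

(⇐) Conversely, suppose n is odd; write n = 2j + 1. Then 3n + 13 = 3·(2j + 1) + 13 = 2·3j + 16, which is even.

Both directions hold.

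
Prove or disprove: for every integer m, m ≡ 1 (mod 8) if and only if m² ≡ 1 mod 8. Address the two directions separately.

Not equivalent: only (⇒) holds.

(⇒) Suppose m ≡ 1 (mod 8). Write m = 8j + 1. Then (8j + 1)² = 64j² + 16j + 1 = 8(8j² + 2j) + 1, so m² ≡ 1 (mod 8).

(⇐) This fails: take m = 3. Then 3² = 9 ≡ 1 (mod 8), yet 3 ≡ 3 (mod 8), not 1.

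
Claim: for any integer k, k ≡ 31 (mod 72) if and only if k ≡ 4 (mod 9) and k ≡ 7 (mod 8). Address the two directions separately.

Both directions hold; the statement is true.

(→) Suppose k ≡ 31 (mod 72); write k = 72j + 31. Since 9 ∣ 72, reducing mod 9 gives k ≡ 31 ≡ 4 (mod 9); since 8 ∣ 72, reducing mod 8 gives k ≡ 31 ≡ 7 (mod 8).

(←) Conversely, if k ≡ 4 (mod 9) and k ≡ 7 (mod 8), then by the Chinese remainder theorem k ≡ 31 (mod 72). This is exactly k ≡ 31 (mod 72).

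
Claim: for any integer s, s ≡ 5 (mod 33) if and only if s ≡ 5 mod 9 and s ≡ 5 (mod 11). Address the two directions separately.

Not equivalent: only (⇐) holds.

(→) This fails: s = 38 gives 38 ≡ 5 (mod 33) but 38 ≡ 2 (mod 9), so the conjunction on the right does not hold.

(←) Conversely, if s ≡ 5 (mod 9) and s ≡ 5 (mod 11), then by the Chinese remainder theorem s ≡ 5 (mod 99). Since 5 ≡ 5 (mod 33) and 33 ∣ 99, we get s ≡ 5 (mod 33).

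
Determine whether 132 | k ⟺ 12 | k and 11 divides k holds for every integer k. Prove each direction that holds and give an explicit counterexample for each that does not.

(→) If 132 ∣ k, write k = 132q. Since 132 = 11·12, k = 12·(11q), so 12 ∣ k; and since 132 = 12·11, k = 11·(12q), so 11 ∣ k.

(←) Suppose 12 ∣ k and 11 ∣ k. Any common multiple of 12 and 11 is a multiple of their lcm; here gcd(12, 11) = 1, so lcm(12, 11) = 12·11 = 132, so 132 ∣ k.

The biconditional holds.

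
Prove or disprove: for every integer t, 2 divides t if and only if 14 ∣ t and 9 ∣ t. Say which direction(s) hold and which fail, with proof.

(⇒) fails; (⇐) holds.

(→) This fails: take t = 2. Certainly 2 ∣ 2, but 14 ∤ 2.

(←) Suppose 14 ∣ t and 9 ∣ t. Any common multiple of 14 and 9 is a multiple of their lcm; here gcd(14, 9) = 1, so lcm(14, 9) = 14·9 = 126, so 126 ∣ t. Since 2 ∣ 126, it follows that 2 ∣ t.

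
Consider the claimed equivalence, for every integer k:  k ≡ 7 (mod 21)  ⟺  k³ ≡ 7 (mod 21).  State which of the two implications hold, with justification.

Both implications hold.

[⇒] Suppose k ≡ 7 (mod 21). Write k = 21j + 7. Then (21j + 7)³ = 9261j³ + 9261j² + 3087j + 343 = 21(441j³ + 441j² + 147j + 16) + 7, so k³ ≡ 7 (mod 21).

[⇐] Conversely, suppose k³ ≡ 7 (mod 21). The only residue r in {0, …, 20} with r³ ≡ 7 (mod 21) is r = 7, so k ≡ 7 (mod 21).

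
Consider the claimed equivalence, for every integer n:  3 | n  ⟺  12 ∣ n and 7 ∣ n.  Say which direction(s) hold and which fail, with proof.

Forward direction. This fails: take n = 3. Certainly 3 ∣ 3, but 12 ∤ 3.

Converse. Suppose 12 ∣ n and 7 ∣ n. Any common multiple of 12 and 7 is a multiple of their lcm; here gcd(12, 7) = 1, so lcm(12, 7) = 12·7 = 84, so 84 ∣ n. Since 3 ∣ 84, it follows that 3 ∣ n.

Not equivalent: only (⇐) holds.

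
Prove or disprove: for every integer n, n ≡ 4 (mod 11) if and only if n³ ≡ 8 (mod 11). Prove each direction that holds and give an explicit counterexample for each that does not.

Neither implication holds.

(⇒) This fails: take n = 4. Then 4 ≡ 4 (mod 11), but 4³ = 64 ≡ 9 (mod 11), not 8.

(⇐) This fails: take n = 2. Then 2³ = 8 ≡ 8 (mod 11), yet 2 ≡ 2 (mod 11), not 4.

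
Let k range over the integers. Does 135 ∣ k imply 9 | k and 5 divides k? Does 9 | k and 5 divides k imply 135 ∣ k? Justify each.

(⟹) If 135 ∣ k, write k = 135q. Since 135 = 15·9, k = 9·(15q), so 9 ∣ k; and since 135 = 27·5, k = 5·(27q), so 5 ∣ k.

(⟸) This fails: take k = 45. Both 9 ∣ 45 and 5 ∣ 45, yet 45 is not a multiple of 135 (since 45 = 0·135 + 45), so 135 ∤ 45.

(⇒) holds; (⇐) fails.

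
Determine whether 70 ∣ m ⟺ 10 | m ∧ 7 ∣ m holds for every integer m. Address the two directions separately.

Both directions hold; the statement is true.

(→) If 70 ∣ m, write m = 70q. Since 70 = 7·10, m = 10·(7q), so 10 ∣ m; and since 70 = 10·7, m = 7·(10q), so 7 ∣ m.

(←) Suppose 10 ∣ m and 7 ∣ m. Any common multiple of 10 and 7 is a multiple of their lcm; here gcd(10, 7) = 1, so lcm(10, 7) = 10·7 = 70, so 70 ∣ m.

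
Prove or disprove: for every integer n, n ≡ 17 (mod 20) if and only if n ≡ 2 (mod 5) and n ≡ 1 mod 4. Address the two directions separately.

Forward direction. Suppose n ≡ 17 (mod 20); write n = 20j + 17. Since 5 ∣ 20, reducing mod 5 gives n ≡ 17 ≡ 2 (mod 5); since 4 ∣ 20, reducing mod 4 gives n ≡ 17 ≡ 1 (mod 4).

Converse. If n ≡ 2 (mod 5) and n ≡ 1 (mod 4), then by the Chinese remainder theorem n ≡ 17 (mod 20). This is exactly n ≡ 17 (mod 20).

The biconditional holds.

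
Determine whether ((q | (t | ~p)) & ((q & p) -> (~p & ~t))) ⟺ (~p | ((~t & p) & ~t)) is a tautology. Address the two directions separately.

(⇒) fails and (⇐) fails.

Forward direction. This fails. Under p = T, t = T, q = F, the left side is true but the right side is false.

Converse. This fails. Under p = T, t = F, q = F, the left side is false but the right side is true.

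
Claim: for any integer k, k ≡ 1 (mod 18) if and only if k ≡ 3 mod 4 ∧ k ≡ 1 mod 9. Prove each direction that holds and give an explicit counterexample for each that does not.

(⇐) If k ≡ 3 (mod 4) and k ≡ 1 (mod 9), then by the Chinese remainder theorem k ≡ 19 (mod 36). Since 19 ≡ 1 (mod 18) and 18 ∣ 36, we get k ≡ 1 (mod 18).

(⇒) This fails: k = 1 gives 1 ≡ 1 (mod 18) but 1 ≡ 1 (mod 4), so the conjunction on the right does not hold.

Only the reverse direction holds.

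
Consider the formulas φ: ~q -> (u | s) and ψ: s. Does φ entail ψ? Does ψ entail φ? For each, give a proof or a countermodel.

[⇐] Assume the antecedent. If q is true, ~q -> (u | s) reduces to true regardless of the other variables. If q is false, the antecedent forces (q = F, u = F, s = T) or (q = F, u = T, s = T), and ~q -> (u | s) holds there. Either way ~q -> (u | s) holds.

[⇒] This fails. Under q = T, u = F, s = F, the left side is true but the right side is false.

(⇒) fails; (⇐) holds.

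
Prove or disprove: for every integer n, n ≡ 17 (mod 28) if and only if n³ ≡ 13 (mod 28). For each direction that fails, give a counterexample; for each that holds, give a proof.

(⇒) holds; (⇐) fails.

(⟹) Suppose n ≡ 17 (mod 28). Write n = 28j + 17. Then (28j + 17)³ = 21952j³ + 39984j² + 24276j + 4913 = 28(784j³ + 1428j² + 867j + 175) + 13, so n³ ≡ 13 (mod 28).

(⟸) This fails: take n = 5. Then 5³ = 125 ≡ 13 (mod 28), yet 5 ≡ 5 (mod 28), not 17.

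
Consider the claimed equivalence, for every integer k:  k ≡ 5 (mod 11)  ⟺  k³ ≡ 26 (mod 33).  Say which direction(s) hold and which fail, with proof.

The forward direction fails; the converse holds.

Forward direction. This fails: take k = 16. Then 16 ≡ 5 (mod 11), but 16³ = 4096 ≡ 4 (mod 33), not 26.

Converse. The residues r modulo 33 with r³ ≡ 26 (mod 33) are exactly {5}, and each is ≡ 5 (mod 11).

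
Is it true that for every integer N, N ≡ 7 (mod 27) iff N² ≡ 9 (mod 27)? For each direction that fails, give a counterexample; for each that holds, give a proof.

(⇒) This fails: take N = 7. Then 7 ≡ 7 (mod 27), but 7² = 49 ≡ 22 (mod 27), not 9.

(⇐) This fails: take N = 3. Then 3² = 9 ≡ 9 (mod 27), yet 3 ≡ 3 (mod 27), not 7.

Neither direction holds.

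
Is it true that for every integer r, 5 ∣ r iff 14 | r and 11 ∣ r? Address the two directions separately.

(⇒) fails and (⇐) fails.

(→) This fails: take r = 5. Certainly 5 ∣ 5, but 14 ∤ 5.

(←) This fails: take r = 154. Both 14 ∣ 154 and 11 ∣ 154, yet 154 is not a multiple of 5 (since 154 = 30·5 + 4), so 5 ∤ 154.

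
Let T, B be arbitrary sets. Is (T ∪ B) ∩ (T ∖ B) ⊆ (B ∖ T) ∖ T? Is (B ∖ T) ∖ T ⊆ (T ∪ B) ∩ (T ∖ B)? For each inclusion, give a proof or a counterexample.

Both inclusions fail.

Forward inclusion. This inclusion fails. Take T = {1}, B = ∅; then 1 ∈ (T ∪ B) ∩ (T ∖ B) but 1 ∉ (B ∖ T) ∖ T.

Reverse inclusion. This inclusion fails. Take T = ∅, B = {1}; then 1 ∈ (B ∖ T) ∖ T but 1 ∉ (T ∪ B) ∩ (T ∖ B).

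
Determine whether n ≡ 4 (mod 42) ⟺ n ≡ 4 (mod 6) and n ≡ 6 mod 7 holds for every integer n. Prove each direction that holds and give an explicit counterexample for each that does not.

(→) This fails: n = 4 gives 4 ≡ 4 (mod 42) but 4 ≡ 4 (mod 7), so the conjunction on the right does not hold.

(←) This fails: n = 34 satisfies both congruences on the right (34 ≡ 4 mod 6 and 34 ≡ 6 mod 7) yet 34 ≡ 34 (mod 42), not 4.

Neither direction holds.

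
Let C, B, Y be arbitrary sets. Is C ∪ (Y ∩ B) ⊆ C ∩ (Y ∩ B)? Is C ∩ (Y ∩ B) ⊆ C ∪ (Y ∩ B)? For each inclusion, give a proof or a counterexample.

The sets are not equal: only the reverse inclusion holds.

Forward inclusion. This inclusion fails. Take C = {1}, B = ∅, Y = ∅; then 1 ∈ C ∪ (Y ∩ B) but 1 ∉ C ∩ (Y ∩ B).

Reverse inclusion. Let x ∈ C ∩ (Y ∩ B). Then x ∈ C ∩ B ∩ Y, from which x ∈ C ∪ (Y ∩ B).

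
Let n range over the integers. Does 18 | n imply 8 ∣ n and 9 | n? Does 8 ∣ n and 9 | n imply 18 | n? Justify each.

Only the reverse direction holds.

(⟹) This fails: take n = 18. Certainly 18 ∣ 18, but 8 ∤ 18.

(⟸) Suppose 8 ∣ n and 9 ∣ n. Any common multiple of 8 and 9 is a multiple of their lcm; here gcd(8, 9) = 1, so lcm(8, 9) = 8·9 = 72, so 72 ∣ n. Since 18 ∣ 72, it follows that 18 ∣ n.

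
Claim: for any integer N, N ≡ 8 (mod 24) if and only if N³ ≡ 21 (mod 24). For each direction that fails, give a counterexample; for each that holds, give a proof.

Both directions fail.

(⇒) This fails: take N = 8. Then 8 ≡ 8 (mod 24), but 8³ = 512 ≡ 8 (mod 24), not 21.

(⇐) This fails: take N = 21. Then 21³ = 9261 ≡ 21 (mod 24), yet 21 ≡ 21 (mod 24), not 8.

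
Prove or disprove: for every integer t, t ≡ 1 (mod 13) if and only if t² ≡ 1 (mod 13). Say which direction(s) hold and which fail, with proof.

Only the forward implication holds.

(→) Suppose t ≡ 1 (mod 13). Write t = 13j + 1. Then (13j + 1)² = 169j² + 26j + 1 = 13(13j² + 2j) + 1, so t² ≡ 1 (mod 13).

(←) This fails: take t = 12. Then 12² = 144 ≡ 1 (mod 13), yet 12 ≡ 12 (mod 13), not 1.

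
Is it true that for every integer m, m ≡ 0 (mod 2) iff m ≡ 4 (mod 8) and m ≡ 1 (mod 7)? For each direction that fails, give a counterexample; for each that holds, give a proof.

(→) This fails: m = 0 gives 0 ≡ 0 (mod 2) but 0 ≡ 0 (mod 8), so the conjunction on the right does not hold.

(←) Conversely, if m ≡ 4 (mod 8) and m ≡ 1 (mod 7), then by the Chinese remainder theorem m ≡ 36 (mod 56). Since 36 ≡ 0 (mod 2) and 2 ∣ 56, we get m ≡ 0 (mod 2).

Not equivalent: only (⇐) holds.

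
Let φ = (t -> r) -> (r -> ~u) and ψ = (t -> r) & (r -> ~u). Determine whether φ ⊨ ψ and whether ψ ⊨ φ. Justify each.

(→) This fails. Under u = F, t = T, r = F, the left side is true but the right side is false.

(←) Assume the antecedent. If u is true, the antecedent forces (u = T, t = F, r = F), and (t -> r) -> (r -> ~u) holds there. If u is false, (t -> r) -> (r -> ~u) reduces to true regardless of the other variables. Either way (t -> r) -> (r -> ~u) holds.

(⇒) fails; (⇐) holds.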